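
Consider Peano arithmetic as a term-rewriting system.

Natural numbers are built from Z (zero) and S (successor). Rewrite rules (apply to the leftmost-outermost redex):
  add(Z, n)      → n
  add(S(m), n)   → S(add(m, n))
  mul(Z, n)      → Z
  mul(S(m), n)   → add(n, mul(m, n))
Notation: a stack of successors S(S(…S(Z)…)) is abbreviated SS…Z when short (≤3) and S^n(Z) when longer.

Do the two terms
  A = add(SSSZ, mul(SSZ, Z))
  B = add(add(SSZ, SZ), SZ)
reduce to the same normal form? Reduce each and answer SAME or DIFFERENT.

Answer: DIFFERENT — A ⇓ SSSZ, B ⇓ S^4(Z)

Reduction:
Term A:
  start: add(SSSZ, mul(SSZ, Z))
  →1  S(add(SSZ, mul(SSZ, Z)))
  →2  S(S(add(SZ, mul(SSZ, Z))))
  →3  S(S(S(add(Z, mul(SSZ, Z)))))
  →4  S(S(S(mul(SSZ, Z))))
  →5  S(S(S(add(Z, mul(SZ, Z)))))
  →6  S(S(S(mul(SZ, Z))))
  →7  S(S(S(add(Z, mul(Z, Z)))))
  →8  S(S(S(mul(Z, Z))))
  →9  SSSZ

Term B:
  start: add(add(SSZ, SZ), SZ)
  →1  add(S(add(SZ, SZ)), SZ)
  →2  S(add(add(SZ, SZ), SZ))
  →3  S(add(S(add(Z, SZ)), SZ))
  →4  S(S(add(add(Z, SZ), SZ)))
  →5  S(S(add(SZ, SZ)))
  →6  S(S(S(add(Z, SZ))))
  →7  S^4(Z)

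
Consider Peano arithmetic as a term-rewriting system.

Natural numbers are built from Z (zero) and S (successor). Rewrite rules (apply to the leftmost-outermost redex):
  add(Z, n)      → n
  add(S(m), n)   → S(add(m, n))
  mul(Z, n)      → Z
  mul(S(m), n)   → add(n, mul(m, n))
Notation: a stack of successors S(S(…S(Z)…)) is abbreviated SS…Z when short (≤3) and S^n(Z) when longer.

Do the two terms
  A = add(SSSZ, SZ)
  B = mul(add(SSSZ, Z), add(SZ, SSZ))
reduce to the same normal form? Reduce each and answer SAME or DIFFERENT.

Term A:
  start: add(SSSZ, SZ)
  [1] S(add(SSZ, SZ))
  [2] S(S(add(SZ, SZ)))
  [3] S(S(S(add(Z, SZ))))
  [4] S^4(Z)

Term B:
  start: mul(add(SSSZ, Z), add(SZ, SSZ))
  [1] mul(S(add(SSZ, Z)), add(SZ, SSZ))
  [2] add(add(SZ, SSZ), mul(add(SSZ, Z), add(SZ, SSZ)))
  [3] add(S(add(Z, SSZ)), mul(add(SSZ, Z), add(SZ, SSZ)))
  [4] S(add(add(Z, SSZ), mul(add(SSZ, Z), add(SZ, SSZ))))
  [5] S(add(SSZ, mul(add(SSZ, Z), add(SZ, SSZ))))
  [6] S(S(add(SZ, mul(add(SSZ, Z), add(SZ, SSZ)))))
  [7] S(S(S(add(Z, mul(add(SSZ, Z), add(SZ, SSZ))))))
  [8] S(S(S(mul(add(SSZ, Z), add(SZ, SSZ)))))
  [9] S(S(S(mul(S(add(SZ, Z)), add(SZ, SSZ)))))
  [10] S(S(S(add(add(SZ, SSZ), mul(add(SZ, Z), add(SZ, SSZ))))))
  [11] S(S(S(add(S(add(Z, SSZ)), mul(add(SZ, Z), add(SZ, SSZ))))))
  [12] S(S(S(S(add(add(Z, SSZ), mul(add(SZ, Z), add(SZ, SSZ)))))))
  [13] S(S(S(S(add(SSZ, mul(add(SZ, Z), add(SZ, SSZ)))))))
  [14] S(S(S(S(S(add(SZ, mul(add(SZ, Z), add(SZ, SSZ))))))))
  [15] S(S(S(S(S(S(add(Z, mul(add(SZ, Z), add(SZ, SSZ)))))))))
  [16] S(S(S(S(S(S(mul(add(SZ, Z), add(SZ, SSZ))))))))
  [17] S(S(S(S(S(S(mul(S(add(Z, Z)), add(SZ, SSZ))))))))
  [18] S(S(S(S(S(S(add(add(SZ, SSZ), mul(add(Z, Z), add(SZ, SSZ)))))))))
  [19] S(S(S(S(S(S(add(S(add(Z, SSZ)), mul(add(Z, Z), add(SZ, SSZ)))))))))
  [20] S(S(S(S(S(S(S(add(add(Z, SSZ), mul(add(Z, Z), add(SZ, SSZ))))))))))
  [21] S(S(S(S(S(S(S(add(SSZ, mul(add(Z, Z), add(SZ, SSZ))))))))))
  [22] S(S(S(S(S(S(S(S(add(SZ, mul(add(Z, Z), add(SZ, SSZ)))))))))))
  [23] S(S(S(S(S(S(S(S(S(add(Z, mul(add(Z, Z), add(SZ, SSZ))))))))))))
  [24] S(S(S(S(S(S(S(S(S(mul(add(Z, Z), add(SZ, SSZ)))))))))))
  [25] S(S(S(S(S(S(S(S(S(mul(Z, add(SZ, SSZ)))))))))))
  [26] S^9(Z)

Answer: DIFFERENT — A ⇓ S^4(Z), B ⇓ S^9(Z)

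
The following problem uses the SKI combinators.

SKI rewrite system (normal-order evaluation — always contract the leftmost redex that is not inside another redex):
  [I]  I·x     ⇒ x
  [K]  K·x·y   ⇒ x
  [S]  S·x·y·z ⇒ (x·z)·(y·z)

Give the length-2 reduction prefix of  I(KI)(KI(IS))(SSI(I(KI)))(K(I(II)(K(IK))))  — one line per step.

Answer: after 2 steps: I(SSI(I(KI)))(K(I(II)(K(IK))))

Reduction:
  start: I(KI)(KI(IS))(SSI(I(KI)))(K(I(II)(K(IK))))
  step 1: KI(KI(IS))(SSI(I(KI)))(K(I(II)(K(IK))))
  step 2: I(SSI(I(KI)))(K(I(II)(K(IK))))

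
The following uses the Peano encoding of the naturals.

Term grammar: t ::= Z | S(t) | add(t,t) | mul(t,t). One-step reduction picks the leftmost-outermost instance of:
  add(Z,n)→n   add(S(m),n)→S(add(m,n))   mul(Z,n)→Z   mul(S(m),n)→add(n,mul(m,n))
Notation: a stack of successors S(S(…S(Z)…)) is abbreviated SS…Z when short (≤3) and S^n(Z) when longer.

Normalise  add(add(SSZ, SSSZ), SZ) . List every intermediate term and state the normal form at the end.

  start: add(add(SSZ, SSSZ), SZ)
  [1] add(S(add(SZ, SSSZ)), SZ)
  [2] S(add(add(SZ, SSSZ), SZ))
  [3] S(add(S(add(Z, SSSZ)), SZ))
  [4] S(S(add(add(Z, SSSZ), SZ)))
  [5] S(S(add(SSSZ, SZ)))
  [6] S(S(S(add(SSZ, SZ))))
  [7] S(S(S(S(add(SZ, SZ)))))
  [8] S(S(S(S(S(add(Z, SZ))))))
  [9] S^6(Z)

Answer: normal form = S^6(Z)  (in 9 steps)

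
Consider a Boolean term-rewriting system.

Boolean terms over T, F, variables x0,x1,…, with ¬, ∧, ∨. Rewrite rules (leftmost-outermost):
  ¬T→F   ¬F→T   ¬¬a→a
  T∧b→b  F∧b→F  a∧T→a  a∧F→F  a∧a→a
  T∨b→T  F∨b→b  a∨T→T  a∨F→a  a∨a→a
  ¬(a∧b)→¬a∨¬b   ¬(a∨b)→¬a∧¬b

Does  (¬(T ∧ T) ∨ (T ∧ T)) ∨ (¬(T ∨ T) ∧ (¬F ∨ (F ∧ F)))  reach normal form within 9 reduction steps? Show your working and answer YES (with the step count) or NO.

  start: (¬(T ∧ T) ∨ (T ∧ T)) ∨ (¬(T ∨ T) ∧ (¬F ∨ (F ∧ F)))
  [1] ((¬T ∨ ¬T) ∨ (T ∧ T)) ∨ (¬(T ∨ T) ∧ (¬F ∨ (F ∧ F)))
  [2] (¬T ∨ (T ∧ T)) ∨ (¬(T ∨ T) ∧ (¬F ∨ (F ∧ F)))
  [3] (F ∨ (T ∧ T)) ∨ (¬(T ∨ T) ∧ (¬F ∨ (F ∧ F)))
  [4] (T ∧ T) ∨ (¬(T ∨ T) ∧ (¬F ∨ (F ∧ F)))
  [5] T ∨ (¬(T ∨ T) ∧ (¬F ∨ (F ∧ F)))
  [6] T

Answer: YES — reaches normal form T in 6 ≤ 9 steps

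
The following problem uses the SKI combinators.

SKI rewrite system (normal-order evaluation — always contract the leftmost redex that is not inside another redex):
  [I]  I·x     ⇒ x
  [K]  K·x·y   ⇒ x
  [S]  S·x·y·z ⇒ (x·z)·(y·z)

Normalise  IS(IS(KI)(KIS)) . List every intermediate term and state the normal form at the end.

Answer: normal form = S(S(KI)I)  (in 3 steps)

Working:
  start: IS(IS(KI)(KIS))
  [1] S(IS(KI)(KIS))
  [2] S(S(KI)(KIS))
  [3] S(S(KI)I)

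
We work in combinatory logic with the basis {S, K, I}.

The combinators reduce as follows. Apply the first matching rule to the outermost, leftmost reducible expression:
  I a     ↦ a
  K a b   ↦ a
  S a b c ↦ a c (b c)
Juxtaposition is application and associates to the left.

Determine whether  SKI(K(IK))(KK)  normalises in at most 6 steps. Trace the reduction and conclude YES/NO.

Answer: YES — reaches normal form K in 4 ≤ 6 steps

Derivation:
  start: SKI(K(IK))(KK)
  →1  K(K(IK))(I(K(IK)))(KK)
  →2  K(IK)(KK)
  →3  IK
  →4  K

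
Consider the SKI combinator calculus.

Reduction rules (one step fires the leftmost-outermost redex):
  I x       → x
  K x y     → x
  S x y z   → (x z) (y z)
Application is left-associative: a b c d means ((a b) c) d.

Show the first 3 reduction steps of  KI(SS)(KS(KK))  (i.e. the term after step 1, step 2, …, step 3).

  start: KI(SS)(KS(KK))
  →1  I(KS(KK))
  →2  KS(KK)
  →3  S

Answer: after 3 steps: S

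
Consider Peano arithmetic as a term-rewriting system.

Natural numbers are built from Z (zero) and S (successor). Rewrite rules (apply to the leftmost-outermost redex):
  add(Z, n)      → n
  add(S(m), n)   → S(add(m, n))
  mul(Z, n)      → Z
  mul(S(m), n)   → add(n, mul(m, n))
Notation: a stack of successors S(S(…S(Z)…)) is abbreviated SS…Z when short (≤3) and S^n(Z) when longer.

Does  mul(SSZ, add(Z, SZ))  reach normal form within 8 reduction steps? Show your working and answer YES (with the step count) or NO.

  start: mul(SSZ, add(Z, SZ))
  →1  add(add(Z, SZ), mul(SZ, add(Z, SZ)))
  →2  add(SZ, mul(SZ, add(Z, SZ)))
  →3  S(add(Z, mul(SZ, add(Z, SZ))))
  →4  S(mul(SZ, add(Z, SZ)))
  →5  S(add(add(Z, SZ), mul(Z, add(Z, SZ))))
  →6  S(add(SZ, mul(Z, add(Z, SZ))))
  →7  S(S(add(Z, mul(Z, add(Z, SZ)))))
  →8  S(S(mul(Z, add(Z, SZ))))

Answer: NO — after 8 steps the term is S(S(mul(Z, add(Z, SZ)))), not yet normal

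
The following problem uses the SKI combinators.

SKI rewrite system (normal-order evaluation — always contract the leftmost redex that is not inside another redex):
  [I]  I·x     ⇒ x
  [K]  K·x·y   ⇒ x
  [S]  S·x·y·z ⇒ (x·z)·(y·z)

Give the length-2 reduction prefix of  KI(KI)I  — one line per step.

Answer: after 2 steps: I

Derivation:
  start: KI(KI)I
  [1] II
  [2] I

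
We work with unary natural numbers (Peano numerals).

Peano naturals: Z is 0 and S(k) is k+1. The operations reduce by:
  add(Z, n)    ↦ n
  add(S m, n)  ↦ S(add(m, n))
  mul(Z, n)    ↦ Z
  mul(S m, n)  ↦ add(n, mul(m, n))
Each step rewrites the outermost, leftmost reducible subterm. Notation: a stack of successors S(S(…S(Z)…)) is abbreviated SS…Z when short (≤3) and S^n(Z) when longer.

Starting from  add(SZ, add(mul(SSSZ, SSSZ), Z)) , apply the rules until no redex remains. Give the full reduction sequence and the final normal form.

  start: add(SZ, add(mul(SSSZ, SSSZ), Z))
  →1  S(add(Z, add(mul(SSSZ, SSSZ), Z)))
  →2  S(add(mul(SSSZ, SSSZ), Z))
  →3  S(add(add(SSSZ, mul(SSZ, SSSZ)), Z))
  →4  S(add(S(add(SSZ, mul(SSZ, SSSZ))), Z))
  →5  S(S(add(add(SSZ, mul(SSZ, SSSZ)), Z)))
  →6  S(S(add(S(add(SZ, mul(SSZ, SSSZ))), Z)))
  →7  S(S(S(add(add(SZ, mul(SSZ, SSSZ)), Z))))
  →8  S(S(S(add(S(add(Z, mul(SSZ, SSSZ))), Z))))
  →9  S(S(S(S(add(add(Z, mul(SSZ, SSSZ)), Z)))))
  →10  S(S(S(S(add(mul(SSZ, SSSZ), Z)))))
  →11  S(S(S(S(add(add(SSSZ, mul(SZ, SSSZ)), Z)))))
  →12  S(S(S(S(add(S(add(SSZ, mul(SZ, SSSZ))), Z)))))
  →13  S(S(S(S(S(add(add(SSZ, mul(SZ, SSSZ)), Z))))))
  →14  S(S(S(S(S(add(S(add(SZ, mul(SZ, SSSZ))), Z))))))
  →15  S(S(S(S(S(S(add(add(SZ, mul(SZ, SSSZ)), Z)))))))
  →16  S(S(S(S(S(S(add(S(add(Z, mul(SZ, SSSZ))), Z)))))))
  →17  S(S(S(S(S(S(S(add(add(Z, mul(SZ, SSSZ)), Z))))))))
  →18  S(S(S(S(S(S(S(add(mul(SZ, SSSZ), Z))))))))
  →19  S(S(S(S(S(S(S(add(add(SSSZ, mul(Z, SSSZ)), Z))))))))
  →20  S(S(S(S(S(S(S(add(S(add(SSZ, mul(Z, SSSZ))), Z))))))))
  →21  S(S(S(S(S(S(S(S(add(add(SSZ, mul(Z, SSSZ)), Z)))))))))
  →22  S(S(S(S(S(S(S(S(add(S(add(SZ, mul(Z, SSSZ))), Z)))))))))
  →23  S(S(S(S(S(S(S(S(S(add(add(SZ, mul(Z, SSSZ)), Z))))))))))
  →24  S(S(S(S(S(S(S(S(S(add(S(add(Z, mul(Z, SSSZ))), Z))))))))))
  →25  S(S(S(S(S(S(S(S(S(S(add(add(Z, mul(Z, SSSZ)), Z)))))))))))
  →26  S(S(S(S(S(S(S(S(S(S(add(mul(Z, SSSZ), Z)))))))))))
  →27  S(S(S(S(S(S(S(S(S(S(add(Z, Z)))))))))))
  →28  S^10(Z)

Answer: normal form = S^10(Z)  (in 28 steps)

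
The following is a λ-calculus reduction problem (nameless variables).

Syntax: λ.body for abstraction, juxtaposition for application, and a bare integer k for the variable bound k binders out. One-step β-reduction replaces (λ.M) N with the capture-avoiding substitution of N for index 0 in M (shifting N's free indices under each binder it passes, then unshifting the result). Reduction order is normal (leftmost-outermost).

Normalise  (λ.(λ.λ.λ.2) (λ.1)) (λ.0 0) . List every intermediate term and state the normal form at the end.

Answer: normal form = λ.λ.λ.λ.0 0  (in 2 steps)

Derivation:
  start: (λ.(λ.λ.λ.2) (λ.1)) (λ.0 0)
  step 1: (λ.λ.λ.2) (λ.λ.0 0)
  step 2: λ.λ.λ.λ.0 0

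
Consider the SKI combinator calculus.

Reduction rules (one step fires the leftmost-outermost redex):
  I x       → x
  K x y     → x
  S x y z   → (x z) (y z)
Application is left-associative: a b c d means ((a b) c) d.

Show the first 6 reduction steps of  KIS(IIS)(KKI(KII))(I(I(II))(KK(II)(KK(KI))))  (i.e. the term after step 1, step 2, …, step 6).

Answer: after 6 steps: S(KI)(I(I(II))(KK(II)(KK(KI))))

Working:
  start: KIS(IIS)(KKI(KII))(I(I(II))(KK(II)(KK(KI))))
  →1  I(IIS)(KKI(KII))(I(I(II))(KK(II)(KK(KI))))
  →2  IIS(KKI(KII))(I(I(II))(KK(II)(KK(KI))))
  →3  IS(KKI(KII))(I(I(II))(KK(II)(KK(KI))))
  →4  S(KKI(KII))(I(I(II))(KK(II)(KK(KI))))
  →5  S(K(KII))(I(I(II))(KK(II)(KK(KI))))
  →6  S(KI)(I(I(II))(KK(II)(KK(KI))))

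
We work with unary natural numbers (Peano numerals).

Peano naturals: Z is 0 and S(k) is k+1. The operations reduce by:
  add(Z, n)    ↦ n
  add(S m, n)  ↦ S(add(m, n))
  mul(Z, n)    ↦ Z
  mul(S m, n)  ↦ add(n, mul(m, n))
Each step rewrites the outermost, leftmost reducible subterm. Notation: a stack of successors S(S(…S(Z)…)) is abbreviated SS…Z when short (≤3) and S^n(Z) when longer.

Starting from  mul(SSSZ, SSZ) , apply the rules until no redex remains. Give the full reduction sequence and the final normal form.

  start: mul(SSSZ, SSZ)
  [1] add(SSZ, mul(SSZ, SSZ))
  [2] S(add(SZ, mul(SSZ, SSZ)))
  [3] S(S(add(Z, mul(SSZ, SSZ))))
  [4] S(S(mul(SSZ, SSZ)))
  [5] S(S(add(SSZ, mul(SZ, SSZ))))
  [6] S(S(S(add(SZ, mul(SZ, SSZ)))))
  [7] S(S(S(S(add(Z, mul(SZ, SSZ))))))
  [8] S(S(S(S(mul(SZ, SSZ)))))
  [9] S(S(S(S(add(SSZ, mul(Z, SSZ))))))
  [10] S(S(S(S(S(add(SZ, mul(Z, SSZ)))))))
  [11] S(S(S(S(S(S(add(Z, mul(Z, SSZ))))))))
  [12] S(S(S(S(S(S(mul(Z, SSZ)))))))
  [13] S^6(Z)

Answer: normal form = S^6(Z)  (in 13 steps)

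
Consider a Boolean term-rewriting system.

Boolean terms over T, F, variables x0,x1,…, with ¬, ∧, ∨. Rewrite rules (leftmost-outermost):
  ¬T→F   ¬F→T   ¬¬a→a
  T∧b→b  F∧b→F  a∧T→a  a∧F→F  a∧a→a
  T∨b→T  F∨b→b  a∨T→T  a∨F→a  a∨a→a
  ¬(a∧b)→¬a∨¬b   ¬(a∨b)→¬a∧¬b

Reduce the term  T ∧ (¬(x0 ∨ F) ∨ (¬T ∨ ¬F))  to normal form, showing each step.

  start: T ∧ (¬(x0 ∨ F) ∨ (¬T ∨ ¬F))
  [1] ¬(x0 ∨ F) ∨ (¬T ∨ ¬F)
  [2] (¬x0 ∧ ¬F) ∨ (¬T ∨ ¬F)
  [3] (¬x0 ∧ T) ∨ (¬T ∨ ¬F)
  [4] ¬x0 ∨ (¬T ∨ ¬F)
  [5] ¬x0 ∨ (F ∨ ¬F)
  [6] ¬x0 ∨ ¬F
  [7] ¬x0 ∨ T
  [8] T

Answer: normal form = T  (in 8 steps)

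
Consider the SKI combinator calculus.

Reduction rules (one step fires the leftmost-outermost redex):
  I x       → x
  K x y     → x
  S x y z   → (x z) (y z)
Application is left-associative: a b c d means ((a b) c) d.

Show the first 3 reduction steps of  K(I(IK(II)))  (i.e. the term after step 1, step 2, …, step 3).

  start: K(I(IK(II)))
  [1] K(IK(II))
  [2] K(K(II))
  [3] K(KI)

Answer: after 3 steps: K(KI)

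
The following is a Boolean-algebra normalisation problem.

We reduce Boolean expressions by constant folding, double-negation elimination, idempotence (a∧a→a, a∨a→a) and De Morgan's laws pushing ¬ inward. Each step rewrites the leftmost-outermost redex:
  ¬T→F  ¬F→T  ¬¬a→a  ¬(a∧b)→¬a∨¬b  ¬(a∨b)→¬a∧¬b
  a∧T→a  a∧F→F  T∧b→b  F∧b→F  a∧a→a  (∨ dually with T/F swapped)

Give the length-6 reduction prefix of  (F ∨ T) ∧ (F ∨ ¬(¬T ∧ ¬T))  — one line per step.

  start: (F ∨ T) ∧ (F ∨ ¬(¬T ∧ ¬T))
  [1] T ∧ (F ∨ ¬(¬T ∧ ¬T))
  [2] F ∨ ¬(¬T ∧ ¬T)
  [3] ¬(¬T ∧ ¬T)
  [4] ¬¬T ∨ ¬¬T
  [5] ¬¬T
  [6] T

Answer: after 6 steps: T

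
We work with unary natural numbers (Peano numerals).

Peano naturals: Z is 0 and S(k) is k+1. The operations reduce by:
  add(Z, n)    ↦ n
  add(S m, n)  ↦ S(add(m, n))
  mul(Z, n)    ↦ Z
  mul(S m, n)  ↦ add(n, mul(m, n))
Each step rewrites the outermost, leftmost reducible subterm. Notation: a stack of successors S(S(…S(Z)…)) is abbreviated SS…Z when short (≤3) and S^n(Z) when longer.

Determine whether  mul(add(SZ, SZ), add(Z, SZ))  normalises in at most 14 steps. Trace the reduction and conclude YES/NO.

Answer: YES — reaches normal form SSZ in 11 ≤ 14 steps

Reduction:
  start: mul(add(SZ, SZ), add(Z, SZ))
  step 1: mul(S(add(Z, SZ)), add(Z, SZ))
  step 2: add(add(Z, SZ), mul(add(Z, SZ), add(Z, SZ)))
  step 3: add(SZ, mul(add(Z, SZ), add(Z, SZ)))
  step 4: S(add(Z, mul(add(Z, SZ), add(Z, SZ))))
  step 5: S(mul(add(Z, SZ), add(Z, SZ)))
  step 6: S(mul(SZ, add(Z, SZ)))
  step 7: S(add(add(Z, SZ), mul(Z, add(Z, SZ))))
  step 8: S(add(SZ, mul(Z, add(Z, SZ))))
  step 9: S(S(add(Z, mul(Z, add(Z, SZ)))))
  step 10: S(S(mul(Z, add(Z, SZ))))
  step 11: SSZ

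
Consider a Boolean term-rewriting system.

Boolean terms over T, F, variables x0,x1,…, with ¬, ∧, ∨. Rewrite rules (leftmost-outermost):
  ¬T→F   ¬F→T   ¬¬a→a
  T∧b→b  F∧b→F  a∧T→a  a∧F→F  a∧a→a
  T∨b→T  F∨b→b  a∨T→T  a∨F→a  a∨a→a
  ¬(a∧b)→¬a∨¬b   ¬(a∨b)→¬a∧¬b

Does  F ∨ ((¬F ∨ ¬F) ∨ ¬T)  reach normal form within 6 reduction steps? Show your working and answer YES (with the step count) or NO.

  start: F ∨ ((¬F ∨ ¬F) ∨ ¬T)
  [1] (¬F ∨ ¬F) ∨ ¬T
  [2] ¬F ∨ ¬T
  [3] T ∨ ¬T
  [4] T

Answer: YES — reaches normal form T in 4 ≤ 6 steps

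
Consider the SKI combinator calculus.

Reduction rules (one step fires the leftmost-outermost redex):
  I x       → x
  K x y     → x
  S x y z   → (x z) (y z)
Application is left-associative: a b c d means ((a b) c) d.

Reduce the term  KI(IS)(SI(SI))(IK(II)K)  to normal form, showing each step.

Answer: normal form = SII  (in 11 steps)

Working:
  start: KI(IS)(SI(SI))(IK(II)K)
  step 1: I(SI(SI))(IK(II)K)
  step 2: SI(SI)(IK(II)K)
  step 3: I(IK(II)K)(SI(IK(II)K))
  step 4: IK(II)K(SI(IK(II)K))
  step 5: K(II)K(SI(IK(II)K))
  step 6: II(SI(IK(II)K))
  step 7: I(SI(IK(II)K))
  step 8: SI(IK(II)K)
  step 9: SI(K(II)K)
  step 10: SI(II)
  step 11: SII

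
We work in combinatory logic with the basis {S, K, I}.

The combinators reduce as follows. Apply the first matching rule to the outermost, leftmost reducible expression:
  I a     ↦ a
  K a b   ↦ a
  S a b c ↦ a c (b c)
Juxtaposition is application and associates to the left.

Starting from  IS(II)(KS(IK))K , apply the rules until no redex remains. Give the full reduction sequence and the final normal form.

Answer: normal form = K(SK)  (in 5 steps)

Working:
  start: IS(II)(KS(IK))K
  [1] S(II)(KS(IK))K
  [2] IIK(KS(IK)K)
  [3] IK(KS(IK)K)
  [4] K(KS(IK)K)
  [5] K(SK)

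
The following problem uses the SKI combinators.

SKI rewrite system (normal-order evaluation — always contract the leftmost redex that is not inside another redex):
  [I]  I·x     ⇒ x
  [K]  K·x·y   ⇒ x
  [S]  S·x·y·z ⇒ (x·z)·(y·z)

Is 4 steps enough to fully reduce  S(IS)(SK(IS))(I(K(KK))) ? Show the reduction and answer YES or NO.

Answer: NO — after 4 steps the term is S(K(KK))(K(I(K(KK)))(IS(I(K(KK))))), not yet normal

Reduction:
  start: S(IS)(SK(IS))(I(K(KK)))
  step 1: IS(I(K(KK)))(SK(IS)(I(K(KK))))
  step 2: S(I(K(KK)))(SK(IS)(I(K(KK))))
  step 3: S(K(KK))(SK(IS)(I(K(KK))))
  step 4: S(K(KK))(K(I(K(KK)))(IS(I(K(KK)))))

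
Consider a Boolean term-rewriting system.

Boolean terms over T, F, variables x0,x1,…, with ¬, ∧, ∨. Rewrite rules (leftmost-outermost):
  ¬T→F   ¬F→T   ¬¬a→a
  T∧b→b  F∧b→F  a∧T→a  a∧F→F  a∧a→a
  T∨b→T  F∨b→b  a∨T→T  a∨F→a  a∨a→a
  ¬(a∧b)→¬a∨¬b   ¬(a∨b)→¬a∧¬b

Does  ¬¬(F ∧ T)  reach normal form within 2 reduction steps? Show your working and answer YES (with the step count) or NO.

Answer: YES — reaches normal form F in 2 ≤ 2 steps

Reduction:
  start: ¬¬(F ∧ T)
  step 1: F ∧ T
  step 2: F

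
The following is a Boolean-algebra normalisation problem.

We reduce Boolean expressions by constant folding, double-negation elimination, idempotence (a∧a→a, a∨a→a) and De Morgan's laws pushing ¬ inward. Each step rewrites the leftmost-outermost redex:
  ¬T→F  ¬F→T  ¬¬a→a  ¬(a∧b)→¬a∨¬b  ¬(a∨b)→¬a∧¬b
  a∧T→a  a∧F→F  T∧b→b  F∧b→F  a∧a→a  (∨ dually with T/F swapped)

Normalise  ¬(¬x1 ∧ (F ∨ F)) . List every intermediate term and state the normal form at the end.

  start: ¬(¬x1 ∧ (F ∨ F))
  step 1: ¬¬x1 ∨ ¬(F ∨ F)
  step 2: x1 ∨ ¬(F ∨ F)
  step 3: x1 ∨ (¬F ∧ ¬F)
  step 4: x1 ∨ ¬F
  step 5: x1 ∨ T
  step 6: T

Answer: normal form = T  (in 6 steps)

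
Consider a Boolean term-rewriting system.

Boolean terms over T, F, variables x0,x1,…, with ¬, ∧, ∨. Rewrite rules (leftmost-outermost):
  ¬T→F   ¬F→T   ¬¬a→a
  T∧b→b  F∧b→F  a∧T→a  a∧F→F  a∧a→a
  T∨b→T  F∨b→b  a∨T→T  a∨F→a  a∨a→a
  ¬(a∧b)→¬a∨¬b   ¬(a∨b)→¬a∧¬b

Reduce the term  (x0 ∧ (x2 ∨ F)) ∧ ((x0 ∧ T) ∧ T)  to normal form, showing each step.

  start: (x0 ∧ (x2 ∨ F)) ∧ ((x0 ∧ T) ∧ T)
  [1] (x0 ∧ x2) ∧ ((x0 ∧ T) ∧ T)
  [2] (x0 ∧ x2) ∧ (x0 ∧ T)
  [3] (x0 ∧ x2) ∧ x0

Answer: normal form = (x0 ∧ x2) ∧ x0  (in 3 steps)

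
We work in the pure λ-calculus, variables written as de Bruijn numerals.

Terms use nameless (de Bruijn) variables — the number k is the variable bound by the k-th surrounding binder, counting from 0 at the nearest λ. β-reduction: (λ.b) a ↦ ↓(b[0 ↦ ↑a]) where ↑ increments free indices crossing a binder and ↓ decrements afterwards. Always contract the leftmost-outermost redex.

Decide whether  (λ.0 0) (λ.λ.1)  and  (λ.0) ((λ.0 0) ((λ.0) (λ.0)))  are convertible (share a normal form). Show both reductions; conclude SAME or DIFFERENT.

Answer: DIFFERENT — A ⇓ λ.λ.λ.1, B ⇓ λ.0

Reduction:
Term A:
  start: (λ.0 0) (λ.λ.1)
  →1  (λ.λ.1) (λ.λ.1)
  →2  λ.λ.λ.1

Term B:
  start: (λ.0) ((λ.0 0) ((λ.0) (λ.0)))
  →1  (λ.0 0) ((λ.0) (λ.0))
  →2  (λ.0) (λ.0) ((λ.0) (λ.0))
  →3  (λ.0) ((λ.0) (λ.0))
  →4  (λ.0) (λ.0)
  →5  λ.0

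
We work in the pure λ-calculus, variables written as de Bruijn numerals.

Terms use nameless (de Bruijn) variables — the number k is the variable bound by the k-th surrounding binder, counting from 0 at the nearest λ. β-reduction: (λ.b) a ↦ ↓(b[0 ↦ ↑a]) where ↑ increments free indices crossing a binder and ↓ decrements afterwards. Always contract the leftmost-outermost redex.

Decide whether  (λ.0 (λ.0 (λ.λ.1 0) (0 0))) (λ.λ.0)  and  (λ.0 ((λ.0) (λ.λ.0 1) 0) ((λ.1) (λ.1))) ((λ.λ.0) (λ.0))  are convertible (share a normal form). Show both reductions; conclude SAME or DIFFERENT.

Answer: SAME — A ⇓ λ.0, B ⇓ λ.0

Working:
Term A:
  start: (λ.0 (λ.0 (λ.λ.1 0) (0 0))) (λ.λ.0)
  →1  (λ.λ.0) (λ.0 (λ.λ.1 0) (0 0))
  →2  λ.0

Term B:
  start: (λ.0 ((λ.0) (λ.λ.0 1) 0) ((λ.1) (λ.1))) ((λ.λ.0) (λ.0))
  →1  (λ.λ.0) (λ.0) ((λ.0) (λ.λ.0 1) ((λ.λ.0) (λ.0))) ((λ.(λ.λ.0) (λ.0)) (λ.(λ.λ.0) (λ.0)))
  →2  (λ.0) ((λ.0) (λ.λ.0 1) ((λ.λ.0) (λ.0))) ((λ.(λ.λ.0) (λ.0)) (λ.(λ.λ.0) (λ.0)))
  →3  (λ.0) (λ.λ.0 1) ((λ.λ.0) (λ.0)) ((λ.(λ.λ.0) (λ.0)) (λ.(λ.λ.0) (λ.0)))
  →4  (λ.λ.0 1) ((λ.λ.0) (λ.0)) ((λ.(λ.λ.0) (λ.0)) (λ.(λ.λ.0) (λ.0)))
  →5  (λ.0 ((λ.λ.0) (λ.0))) ((λ.(λ.λ.0) (λ.0)) (λ.(λ.λ.0) (λ.0)))
  →6  (λ.(λ.λ.0) (λ.0)) (λ.(λ.λ.0) (λ.0)) ((λ.λ.0) (λ.0))
  →7  (λ.λ.0) (λ.0) ((λ.λ.0) (λ.0))
  →8  (λ.0) ((λ.λ.0) (λ.0))
  →9  (λ.λ.0) (λ.0)
  →10  λ.0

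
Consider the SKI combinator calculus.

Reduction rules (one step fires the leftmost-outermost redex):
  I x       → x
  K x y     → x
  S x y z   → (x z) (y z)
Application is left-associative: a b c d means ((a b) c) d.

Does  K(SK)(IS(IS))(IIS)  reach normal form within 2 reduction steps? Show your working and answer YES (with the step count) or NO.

Answer: NO — after 2 steps the term is SK(IS), not yet normal

Derivation:
  start: K(SK)(IS(IS))(IIS)
  →1  SK(IIS)
  →2  SK(IS)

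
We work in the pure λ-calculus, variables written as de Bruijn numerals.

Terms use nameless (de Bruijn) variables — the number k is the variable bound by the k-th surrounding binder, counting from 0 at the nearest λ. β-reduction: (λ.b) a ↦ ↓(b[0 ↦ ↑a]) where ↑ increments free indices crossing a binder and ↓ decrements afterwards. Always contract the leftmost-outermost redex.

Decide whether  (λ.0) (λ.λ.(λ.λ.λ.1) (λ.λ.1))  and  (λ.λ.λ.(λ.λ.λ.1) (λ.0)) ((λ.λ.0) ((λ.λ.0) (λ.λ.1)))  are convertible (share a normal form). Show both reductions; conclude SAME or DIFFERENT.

Answer: SAME — A ⇓ λ.λ.λ.λ.1, B ⇓ λ.λ.λ.λ.1

Reduction:
Term A:
  start: (λ.0) (λ.λ.(λ.λ.λ.1) (λ.λ.1))
  step 1: λ.λ.(λ.λ.λ.1) (λ.λ.1)
  step 2: λ.λ.λ.λ.1

Term B:
  start: (λ.λ.λ.(λ.λ.λ.1) (λ.0)) ((λ.λ.0) ((λ.λ.0) (λ.λ.1)))
  step 1: λ.λ.(λ.λ.λ.1) (λ.0)
  step 2: λ.λ.λ.λ.1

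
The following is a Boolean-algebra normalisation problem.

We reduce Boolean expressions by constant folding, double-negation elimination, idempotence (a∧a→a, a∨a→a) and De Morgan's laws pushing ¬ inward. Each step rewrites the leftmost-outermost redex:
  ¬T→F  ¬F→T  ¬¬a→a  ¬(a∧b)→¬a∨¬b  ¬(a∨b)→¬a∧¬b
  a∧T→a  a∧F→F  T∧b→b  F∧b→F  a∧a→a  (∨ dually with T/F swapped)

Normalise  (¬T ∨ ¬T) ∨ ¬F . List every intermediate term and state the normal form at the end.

Answer: normal form = T  (in 4 steps)

Reduction:
  start: (¬T ∨ ¬T) ∨ ¬F
  →1  ¬T ∨ ¬F
  →2  F ∨ ¬F
  →3  ¬F
  →4  T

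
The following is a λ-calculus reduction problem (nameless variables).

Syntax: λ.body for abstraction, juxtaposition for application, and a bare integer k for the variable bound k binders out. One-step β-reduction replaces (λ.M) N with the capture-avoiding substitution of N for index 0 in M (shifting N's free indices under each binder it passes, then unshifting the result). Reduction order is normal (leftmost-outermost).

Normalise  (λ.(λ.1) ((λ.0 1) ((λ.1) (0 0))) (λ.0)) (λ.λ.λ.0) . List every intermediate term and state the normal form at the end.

Answer: normal form = λ.λ.0  (in 3 steps)

Reduction:
  start: (λ.(λ.1) ((λ.0 1) ((λ.1) (0 0))) (λ.0)) (λ.λ.λ.0)
  →1  (λ.λ.λ.λ.0) ((λ.0 (λ.λ.λ.0)) ((λ.λ.λ.λ.0) ((λ.λ.λ.0) (λ.λ.λ.0)))) (λ.0)
  →2  (λ.λ.λ.0) (λ.0)
  →3  λ.λ.0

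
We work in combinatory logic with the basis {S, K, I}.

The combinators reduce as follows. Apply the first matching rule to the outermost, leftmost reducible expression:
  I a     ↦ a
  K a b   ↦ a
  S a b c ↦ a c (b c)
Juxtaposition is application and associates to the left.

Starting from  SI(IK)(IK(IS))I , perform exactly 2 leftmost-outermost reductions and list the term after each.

  start: SI(IK)(IK(IS))I
  [1] I(IK(IS))(IK(IK(IS)))I
  [2] IK(IS)(IK(IK(IS)))I

Answer: after 2 steps: IK(IS)(IK(IK(IS)))I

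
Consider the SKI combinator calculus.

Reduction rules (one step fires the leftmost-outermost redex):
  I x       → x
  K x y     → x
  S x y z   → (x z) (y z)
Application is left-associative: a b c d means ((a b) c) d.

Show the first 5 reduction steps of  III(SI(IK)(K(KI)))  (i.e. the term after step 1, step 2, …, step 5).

  start: III(SI(IK)(K(KI)))
  →1  II(SI(IK)(K(KI)))
  →2  I(SI(IK)(K(KI)))
  →3  SI(IK)(K(KI))
  →4  I(K(KI))(IK(K(KI)))
  →5  K(KI)(IK(K(KI)))

Answer: after 5 steps: K(KI)(IK(K(KI)))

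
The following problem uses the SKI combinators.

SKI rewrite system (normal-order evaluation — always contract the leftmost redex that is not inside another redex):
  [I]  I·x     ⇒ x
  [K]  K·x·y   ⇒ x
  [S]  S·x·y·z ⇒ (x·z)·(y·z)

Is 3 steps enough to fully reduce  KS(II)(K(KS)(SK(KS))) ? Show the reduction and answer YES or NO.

  start: KS(II)(K(KS)(SK(KS)))
  [1] S(K(KS)(SK(KS)))
  [2] S(KS)

Answer: YES — reaches normal form S(KS) in 2 ≤ 3 steps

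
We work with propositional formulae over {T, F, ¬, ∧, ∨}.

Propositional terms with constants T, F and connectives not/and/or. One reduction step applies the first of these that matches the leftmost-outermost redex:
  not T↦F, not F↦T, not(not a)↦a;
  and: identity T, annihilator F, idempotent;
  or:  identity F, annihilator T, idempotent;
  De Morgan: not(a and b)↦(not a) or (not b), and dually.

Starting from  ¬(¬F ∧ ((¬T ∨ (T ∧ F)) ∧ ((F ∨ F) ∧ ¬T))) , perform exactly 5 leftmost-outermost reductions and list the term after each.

Answer: after 5 steps: (¬¬T ∧ ¬(T ∧ F)) ∨ ¬((F ∨ F) ∧ ¬T)

Reduction:
  start: ¬(¬F ∧ ((¬T ∨ (T ∧ F)) ∧ ((F ∨ F) ∧ ¬T)))
  →1  ¬¬F ∨ ¬((¬T ∨ (T ∧ F)) ∧ ((F ∨ F) ∧ ¬T))
  →2  F ∨ ¬((¬T ∨ (T ∧ F)) ∧ ((F ∨ F) ∧ ¬T))
  →3  ¬((¬T ∨ (T ∧ F)) ∧ ((F ∨ F) ∧ ¬T))
  →4  ¬(¬T ∨ (T ∧ F)) ∨ ¬((F ∨ F) ∧ ¬T)
  →5  (¬¬T ∧ ¬(T ∧ F)) ∨ ¬((F ∨ F) ∧ ¬T)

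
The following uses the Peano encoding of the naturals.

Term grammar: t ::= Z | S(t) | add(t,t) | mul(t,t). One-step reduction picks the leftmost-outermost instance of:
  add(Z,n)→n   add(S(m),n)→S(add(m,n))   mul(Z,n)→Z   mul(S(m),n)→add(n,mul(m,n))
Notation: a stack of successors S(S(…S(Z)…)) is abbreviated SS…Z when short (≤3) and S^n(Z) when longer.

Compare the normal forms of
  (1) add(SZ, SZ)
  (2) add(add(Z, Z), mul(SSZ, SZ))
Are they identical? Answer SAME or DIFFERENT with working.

Answer: SAME — A ⇓ SSZ, B ⇓ SSZ

Working:
Term A:
  start: add(SZ, SZ)
  [1] S(add(Z, SZ))
  [2] SSZ

Term B:
  start: add(add(Z, Z), mul(SSZ, SZ))
  [1] add(Z, mul(SSZ, SZ))
  [2] mul(SSZ, SZ)
  [3] add(SZ, mul(SZ, SZ))
  [4] S(add(Z, mul(SZ, SZ)))
  [5] S(mul(SZ, SZ))
  [6] S(add(SZ, mul(Z, SZ)))
  [7] S(S(add(Z, mul(Z, SZ))))
  [8] S(S(mul(Z, SZ)))
  [9] SSZ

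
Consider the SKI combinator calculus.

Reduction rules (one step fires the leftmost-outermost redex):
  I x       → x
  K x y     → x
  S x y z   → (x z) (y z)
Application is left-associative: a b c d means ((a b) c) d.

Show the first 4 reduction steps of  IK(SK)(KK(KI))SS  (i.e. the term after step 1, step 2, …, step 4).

Answer: after 4 steps: S

Reduction:
  start: IK(SK)(KK(KI))SS
  [1] K(SK)(KK(KI))SS
  [2] SKSS
  [3] KS(SS)
  [4] S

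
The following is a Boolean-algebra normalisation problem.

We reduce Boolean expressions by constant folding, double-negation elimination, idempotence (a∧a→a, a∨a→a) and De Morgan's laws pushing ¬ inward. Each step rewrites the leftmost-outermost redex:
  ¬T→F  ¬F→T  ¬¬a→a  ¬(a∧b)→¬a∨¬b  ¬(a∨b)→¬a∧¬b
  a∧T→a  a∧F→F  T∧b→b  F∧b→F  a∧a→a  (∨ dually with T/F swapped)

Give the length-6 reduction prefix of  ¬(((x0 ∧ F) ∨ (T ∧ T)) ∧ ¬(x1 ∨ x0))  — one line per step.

Answer: after 6 steps: ¬(T ∧ T) ∨ ¬¬(x1 ∨ x0)

Working:
  start: ¬(((x0 ∧ F) ∨ (T ∧ T)) ∧ ¬(x1 ∨ x0))
  →1  ¬((x0 ∧ F) ∨ (T ∧ T)) ∨ ¬¬(x1 ∨ x0)
  →2  (¬(x0 ∧ F) ∧ ¬(T ∧ T)) ∨ ¬¬(x1 ∨ x0)
  →3  ((¬x0 ∨ ¬F) ∧ ¬(T ∧ T)) ∨ ¬¬(x1 ∨ x0)
  →4  ((¬x0 ∨ T) ∧ ¬(T ∧ T)) ∨ ¬¬(x1 ∨ x0)
  →5  (T ∧ ¬(T ∧ T)) ∨ ¬¬(x1 ∨ x0)
  →6  ¬(T ∧ T) ∨ ¬¬(x1 ∨ x0)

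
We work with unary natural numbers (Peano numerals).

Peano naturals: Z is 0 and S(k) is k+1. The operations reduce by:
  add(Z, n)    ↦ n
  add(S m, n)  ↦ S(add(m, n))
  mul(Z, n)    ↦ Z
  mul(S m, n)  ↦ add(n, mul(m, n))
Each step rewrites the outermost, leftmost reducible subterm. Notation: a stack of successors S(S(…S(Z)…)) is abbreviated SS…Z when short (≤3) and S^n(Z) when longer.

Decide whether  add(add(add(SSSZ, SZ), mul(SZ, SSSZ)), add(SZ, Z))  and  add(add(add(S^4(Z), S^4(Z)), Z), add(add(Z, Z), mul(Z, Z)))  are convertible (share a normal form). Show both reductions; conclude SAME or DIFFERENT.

Term A:
  start: add(add(add(SSSZ, SZ), mul(SZ, SSSZ)), add(SZ, Z))
  →1  add(add(S(add(SSZ, SZ)), mul(SZ, SSSZ)), add(SZ, Z))
  →2  add(S(add(add(SSZ, SZ), mul(SZ, SSSZ))), add(SZ, Z))
  →3  S(add(add(add(SSZ, SZ), mul(SZ, SSSZ)), add(SZ, Z)))
  →4  S(add(add(S(add(SZ, SZ)), mul(SZ, SSSZ)), add(SZ, Z)))
  →5  S(add(S(add(add(SZ, SZ), mul(SZ, SSSZ))), add(SZ, Z)))
  →6  S(S(add(add(add(SZ, SZ), mul(SZ, SSSZ)), add(SZ, Z))))
  →7  S(S(add(add(S(add(Z, SZ)), mul(SZ, SSSZ)), add(SZ, Z))))
  →8  S(S(add(S(add(add(Z, SZ), mul(SZ, SSSZ))), add(SZ, Z))))
  →9  S(S(S(add(add(add(Z, SZ), mul(SZ, SSSZ)), add(SZ, Z)))))
  →10  S(S(S(add(add(SZ, mul(SZ, SSSZ)), add(SZ, Z)))))
  →11  S(S(S(add(S(add(Z, mul(SZ, SSSZ))), add(SZ, Z)))))
  →12  S(S(S(S(add(add(Z, mul(SZ, SSSZ)), add(SZ, Z))))))
  →13  S(S(S(S(add(mul(SZ, SSSZ), add(SZ, Z))))))
  →14  S(S(S(S(add(add(SSSZ, mul(Z, SSSZ)), add(SZ, Z))))))
  →15  S(S(S(S(add(S(add(SSZ, mul(Z, SSSZ))), add(SZ, Z))))))
  →16  S(S(S(S(S(add(add(SSZ, mul(Z, SSSZ)), add(SZ, Z)))))))
  →17  S(S(S(S(S(add(S(add(SZ, mul(Z, SSSZ))), add(SZ, Z)))))))
  →18  S(S(S(S(S(S(add(add(SZ, mul(Z, SSSZ)), add(SZ, Z))))))))
  →19  S(S(S(S(S(S(add(S(add(Z, mul(Z, SSSZ))), add(SZ, Z))))))))
  →20  S(S(S(S(S(S(S(add(add(Z, mul(Z, SSSZ)), add(SZ, Z)))))))))
  →21  S(S(S(S(S(S(S(add(mul(Z, SSSZ), add(SZ, Z)))))))))
  →22  S(S(S(S(S(S(S(add(Z, add(SZ, Z)))))))))
  →23  S(S(S(S(S(S(S(add(SZ, Z))))))))
  →24  S(S(S(S(S(S(S(S(add(Z, Z)))))))))
  →25  S^8(Z)

Term B:
  start: add(add(add(S^4(Z), S^4(Z)), Z), add(add(Z, Z), mul(Z, Z)))
  →1  add(add(S(add(SSSZ, S^4(Z))), Z), add(add(Z, Z), mul(Z, Z)))
  →2  add(S(add(add(SSSZ, S^4(Z)), Z)), add(add(Z, Z), mul(Z, Z)))
  →3  S(add(add(add(SSSZ, S^4(Z)), Z), add(add(Z, Z), mul(Z, Z))))
  →4  S(add(add(S(add(SSZ, S^4(Z))), Z), add(add(Z, Z), mul(Z, Z))))
  →5  S(add(S(add(add(SSZ, S^4(Z)), Z)), add(add(Z, Z), mul(Z, Z))))
  →6  S(S(add(add(add(SSZ, S^4(Z)), Z), add(add(Z, Z), mul(Z, Z)))))
  →7  S(S(add(add(S(add(SZ, S^4(Z))), Z), add(add(Z, Z), mul(Z, Z)))))
  →8  S(S(add(S(add(add(SZ, S^4(Z)), Z)), add(add(Z, Z), mul(Z, Z)))))
  →9  S(S(S(add(add(add(SZ, S^4(Z)), Z), add(add(Z, Z), mul(Z, Z))))))
  →10  S(S(S(add(add(S(add(Z, S^4(Z))), Z), add(add(Z, Z), mul(Z, Z))))))
  →11  S(S(S(add(S(add(add(Z, S^4(Z)), Z)), add(add(Z, Z), mul(Z, Z))))))
  →12  S(S(S(S(add(add(add(Z, S^4(Z)), Z), add(add(Z, Z), mul(Z, Z)))))))
  →13  S(S(S(S(add(add(S^4(Z), Z), add(add(Z, Z), mul(Z, Z)))))))
  →14  S(S(S(S(add(S(add(SSSZ, Z)), add(add(Z, Z), mul(Z, Z)))))))
  →15  S(S(S(S(S(add(add(SSSZ, Z), add(add(Z, Z), mul(Z, Z))))))))
  →16  S(S(S(S(S(add(S(add(SSZ, Z)), add(add(Z, Z), mul(Z, Z))))))))
  →17  S(S(S(S(S(S(add(add(SSZ, Z), add(add(Z, Z), mul(Z, Z)))))))))
  →18  S(S(S(S(S(S(add(S(add(SZ, Z)), add(add(Z, Z), mul(Z, Z)))))))))
  →19  S(S(S(S(S(S(S(add(add(SZ, Z), add(add(Z, Z), mul(Z, Z))))))))))
  →20  S(S(S(S(S(S(S(add(S(add(Z, Z)), add(add(Z, Z), mul(Z, Z))))))))))
  →21  S(S(S(S(S(S(S(S(add(add(Z, Z), add(add(Z, Z), mul(Z, Z)))))))))))
  →22  S(S(S(S(S(S(S(S(add(Z, add(add(Z, Z), mul(Z, Z)))))))))))
  →23  S(S(S(S(S(S(S(S(add(add(Z, Z), mul(Z, Z))))))))))
  →24  S(S(S(S(S(S(S(S(add(Z, mul(Z, Z))))))))))
  →25  S(S(S(S(S(S(S(S(mul(Z, Z)))))))))
  →26  S^8(Z)

Answer: SAME — A ⇓ S^8(Z), B ⇓ S^8(Z)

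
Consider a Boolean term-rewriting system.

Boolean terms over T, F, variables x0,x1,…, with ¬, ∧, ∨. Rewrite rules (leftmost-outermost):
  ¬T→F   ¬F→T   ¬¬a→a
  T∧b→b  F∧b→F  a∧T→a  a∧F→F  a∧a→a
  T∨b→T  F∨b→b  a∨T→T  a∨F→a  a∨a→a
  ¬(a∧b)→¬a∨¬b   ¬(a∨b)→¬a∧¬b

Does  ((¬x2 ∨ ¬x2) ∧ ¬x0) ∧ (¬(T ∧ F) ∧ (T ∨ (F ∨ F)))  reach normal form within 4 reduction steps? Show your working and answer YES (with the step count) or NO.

  start: ((¬x2 ∨ ¬x2) ∧ ¬x0) ∧ (¬(T ∧ F) ∧ (T ∨ (F ∨ F)))
  step 1: (¬x2 ∧ ¬x0) ∧ (¬(T ∧ F) ∧ (T ∨ (F ∨ F)))
  step 2: (¬x2 ∧ ¬x0) ∧ ((¬T ∨ ¬F) ∧ (T ∨ (F ∨ F)))
  step 3: (¬x2 ∧ ¬x0) ∧ ((F ∨ ¬F) ∧ (T ∨ (F ∨ F)))
  step 4: (¬x2 ∧ ¬x0) ∧ (¬F ∧ (T ∨ (F ∨ F)))

Answer: NO — after 4 steps the term is (¬x2 ∧ ¬x0) ∧ (¬F ∧ (T ∨ (F ∨ F))), not yet normal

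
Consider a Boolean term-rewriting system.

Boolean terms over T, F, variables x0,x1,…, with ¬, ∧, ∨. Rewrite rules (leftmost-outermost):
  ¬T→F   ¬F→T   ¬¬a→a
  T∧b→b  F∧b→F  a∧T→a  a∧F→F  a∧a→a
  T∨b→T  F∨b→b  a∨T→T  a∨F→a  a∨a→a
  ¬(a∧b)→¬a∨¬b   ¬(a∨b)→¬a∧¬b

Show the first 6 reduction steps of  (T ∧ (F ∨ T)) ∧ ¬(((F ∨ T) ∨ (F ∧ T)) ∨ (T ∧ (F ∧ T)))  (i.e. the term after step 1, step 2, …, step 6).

  start: (T ∧ (F ∨ T)) ∧ ¬(((F ∨ T) ∨ (F ∧ T)) ∨ (T ∧ (F ∧ T)))
  [1] (F ∨ T) ∧ ¬(((F ∨ T) ∨ (F ∧ T)) ∨ (T ∧ (F ∧ T)))
  [2] T ∧ ¬(((F ∨ T) ∨ (F ∧ T)) ∨ (T ∧ (F ∧ T)))
  [3] ¬(((F ∨ T) ∨ (F ∧ T)) ∨ (T ∧ (F ∧ T)))
  [4] ¬((F ∨ T) ∨ (F ∧ T)) ∧ ¬(T ∧ (F ∧ T))
  [5] (¬(F ∨ T) ∧ ¬(F ∧ T)) ∧ ¬(T ∧ (F ∧ T))
  [6] ((¬F ∧ ¬T) ∧ ¬(F ∧ T)) ∧ ¬(T ∧ (F ∧ T))

Answer: after 6 steps: ((¬F ∧ ¬T) ∧ ¬(F ∧ T)) ∧ ¬(T ∧ (F ∧ T))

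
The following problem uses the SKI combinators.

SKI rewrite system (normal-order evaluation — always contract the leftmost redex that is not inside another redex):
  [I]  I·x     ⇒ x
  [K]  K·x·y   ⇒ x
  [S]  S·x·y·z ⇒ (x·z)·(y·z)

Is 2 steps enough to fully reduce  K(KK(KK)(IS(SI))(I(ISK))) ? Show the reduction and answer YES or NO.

Answer: NO — after 2 steps the term is K(IS(SI)), not yet normal

Working:
  start: K(KK(KK)(IS(SI))(I(ISK)))
  →1  K(K(IS(SI))(I(ISK)))
  →2  K(IS(SI))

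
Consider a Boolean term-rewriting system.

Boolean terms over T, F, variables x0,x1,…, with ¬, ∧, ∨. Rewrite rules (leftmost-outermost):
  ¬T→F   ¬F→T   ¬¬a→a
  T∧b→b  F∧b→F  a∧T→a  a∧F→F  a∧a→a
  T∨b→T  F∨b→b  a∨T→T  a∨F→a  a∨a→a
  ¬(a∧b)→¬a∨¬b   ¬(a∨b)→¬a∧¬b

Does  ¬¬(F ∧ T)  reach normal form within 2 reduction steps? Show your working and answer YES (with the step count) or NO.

  start: ¬¬(F ∧ T)
  →1  F ∧ T
  →2  F

Answer: YES — reaches normal form F in 2 ≤ 2 steps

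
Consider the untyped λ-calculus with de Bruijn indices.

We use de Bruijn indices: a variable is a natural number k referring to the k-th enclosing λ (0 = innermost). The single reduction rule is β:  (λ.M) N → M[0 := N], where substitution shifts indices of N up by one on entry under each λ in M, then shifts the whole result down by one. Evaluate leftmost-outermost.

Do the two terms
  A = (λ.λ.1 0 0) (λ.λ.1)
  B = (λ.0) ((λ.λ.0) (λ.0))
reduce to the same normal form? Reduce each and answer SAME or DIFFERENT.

Answer: SAME — A ⇓ λ.0, B ⇓ λ.0

Reduction:
Term A:
  start: (λ.λ.1 0 0) (λ.λ.1)
  →1  λ.(λ.λ.1) 0 0
  →2  λ.(λ.1) 0
  →3  λ.0

Term B:
  start: (λ.0) ((λ.λ.0) (λ.0))
  →1  (λ.λ.0) (λ.0)
  →2  λ.0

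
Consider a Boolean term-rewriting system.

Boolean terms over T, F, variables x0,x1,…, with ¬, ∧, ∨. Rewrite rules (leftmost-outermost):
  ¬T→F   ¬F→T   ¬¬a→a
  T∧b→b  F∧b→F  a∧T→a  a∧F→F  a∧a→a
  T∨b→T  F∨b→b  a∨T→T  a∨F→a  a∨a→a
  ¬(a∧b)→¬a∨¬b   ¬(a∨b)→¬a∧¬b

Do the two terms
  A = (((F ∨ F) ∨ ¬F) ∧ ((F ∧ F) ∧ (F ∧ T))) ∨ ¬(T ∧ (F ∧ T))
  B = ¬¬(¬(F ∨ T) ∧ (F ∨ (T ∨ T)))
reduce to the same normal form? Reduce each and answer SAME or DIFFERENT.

Term A:
  start: (((F ∨ F) ∨ ¬F) ∧ ((F ∧ F) ∧ (F ∧ T))) ∨ ¬(T ∧ (F ∧ T))
  →1  ((F ∨ ¬F) ∧ ((F ∧ F) ∧ (F ∧ T))) ∨ ¬(T ∧ (F ∧ T))
  →2  (¬F ∧ ((F ∧ F) ∧ (F ∧ T))) ∨ ¬(T ∧ (F ∧ T))
  →3  (T ∧ ((F ∧ F) ∧ (F ∧ T))) ∨ ¬(T ∧ (F ∧ T))
  →4  ((F ∧ F) ∧ (F ∧ T)) ∨ ¬(T ∧ (F ∧ T))
  →5  (F ∧ (F ∧ T)) ∨ ¬(T ∧ (F ∧ T))
  →6  F ∨ ¬(T ∧ (F ∧ T))
  →7  ¬(T ∧ (F ∧ T))
  →8  ¬T ∨ ¬(F ∧ T)
  →9  F ∨ ¬(F ∧ T)
  →10  ¬(F ∧ T)
  →11  ¬F ∨ ¬T
  →12  T ∨ ¬T
  →13  T

Term B:
  start: ¬¬(¬(F ∨ T) ∧ (F ∨ (T ∨ T)))
  →1  ¬(F ∨ T) ∧ (F ∨ (T ∨ T))
  →2  (¬F ∧ ¬T) ∧ (F ∨ (T ∨ T))
  →3  (T ∧ ¬T) ∧ (F ∨ (T ∨ T))
  →4  ¬T ∧ (F ∨ (T ∨ T))
  →5  F ∧ (F ∨ (T ∨ T))
  →6  F

Answer: DIFFERENT — A ⇓ T, B ⇓ F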